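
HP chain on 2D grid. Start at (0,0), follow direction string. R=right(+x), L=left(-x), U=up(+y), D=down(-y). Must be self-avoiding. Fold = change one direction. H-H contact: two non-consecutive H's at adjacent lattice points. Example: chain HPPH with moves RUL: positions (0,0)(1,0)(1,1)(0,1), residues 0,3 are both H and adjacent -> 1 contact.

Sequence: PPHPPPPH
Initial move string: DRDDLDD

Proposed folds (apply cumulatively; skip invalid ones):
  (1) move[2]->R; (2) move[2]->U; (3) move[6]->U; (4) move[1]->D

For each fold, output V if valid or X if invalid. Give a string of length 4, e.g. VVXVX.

Answer: VXXV

Derivation:
Initial: DRDDLDD -> [(0, 0), (0, -1), (1, -1), (1, -2), (1, -3), (0, -3), (0, -4), (0, -5)]
Fold 1: move[2]->R => DRRDLDD VALID
Fold 2: move[2]->U => DRUDLDD INVALID (collision), skipped
Fold 3: move[6]->U => DRRDLDU INVALID (collision), skipped
Fold 4: move[1]->D => DDRDLDD VALID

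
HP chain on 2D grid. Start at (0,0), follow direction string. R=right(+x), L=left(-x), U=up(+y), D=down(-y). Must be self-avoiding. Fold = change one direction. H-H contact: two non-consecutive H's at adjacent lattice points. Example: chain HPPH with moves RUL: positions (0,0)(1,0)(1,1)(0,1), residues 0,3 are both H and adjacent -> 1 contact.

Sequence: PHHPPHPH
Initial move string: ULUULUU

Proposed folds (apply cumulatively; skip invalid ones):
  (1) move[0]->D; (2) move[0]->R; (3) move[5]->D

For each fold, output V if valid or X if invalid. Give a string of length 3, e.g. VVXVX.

Answer: VXX

Derivation:
Initial: ULUULUU -> [(0, 0), (0, 1), (-1, 1), (-1, 2), (-1, 3), (-2, 3), (-2, 4), (-2, 5)]
Fold 1: move[0]->D => DLUULUU VALID
Fold 2: move[0]->R => RLUULUU INVALID (collision), skipped
Fold 3: move[5]->D => DLUULDU INVALID (collision), skipped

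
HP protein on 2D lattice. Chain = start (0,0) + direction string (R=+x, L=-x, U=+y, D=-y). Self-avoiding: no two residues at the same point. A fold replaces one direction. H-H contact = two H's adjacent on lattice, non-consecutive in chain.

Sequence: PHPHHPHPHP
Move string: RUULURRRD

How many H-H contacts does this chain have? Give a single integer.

Positions: [(0, 0), (1, 0), (1, 1), (1, 2), (0, 2), (0, 3), (1, 3), (2, 3), (3, 3), (3, 2)]
H-H contact: residue 3 @(1,2) - residue 6 @(1, 3)

Answer: 1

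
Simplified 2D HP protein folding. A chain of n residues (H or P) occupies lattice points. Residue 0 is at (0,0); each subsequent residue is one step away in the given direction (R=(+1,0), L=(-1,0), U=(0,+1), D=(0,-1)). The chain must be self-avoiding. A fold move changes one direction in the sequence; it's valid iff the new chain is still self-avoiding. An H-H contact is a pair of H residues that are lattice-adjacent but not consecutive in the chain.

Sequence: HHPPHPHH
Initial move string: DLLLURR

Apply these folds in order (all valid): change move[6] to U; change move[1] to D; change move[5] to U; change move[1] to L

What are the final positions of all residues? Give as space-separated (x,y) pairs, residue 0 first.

Initial moves: DLLLURR
Fold: move[6]->U => DLLLURU (positions: [(0, 0), (0, -1), (-1, -1), (-2, -1), (-3, -1), (-3, 0), (-2, 0), (-2, 1)])
Fold: move[1]->D => DDLLURU (positions: [(0, 0), (0, -1), (0, -2), (-1, -2), (-2, -2), (-2, -1), (-1, -1), (-1, 0)])
Fold: move[5]->U => DDLLUUU (positions: [(0, 0), (0, -1), (0, -2), (-1, -2), (-2, -2), (-2, -1), (-2, 0), (-2, 1)])
Fold: move[1]->L => DLLLUUU (positions: [(0, 0), (0, -1), (-1, -1), (-2, -1), (-3, -1), (-3, 0), (-3, 1), (-3, 2)])

Answer: (0,0) (0,-1) (-1,-1) (-2,-1) (-3,-1) (-3,0) (-3,1) (-3,2)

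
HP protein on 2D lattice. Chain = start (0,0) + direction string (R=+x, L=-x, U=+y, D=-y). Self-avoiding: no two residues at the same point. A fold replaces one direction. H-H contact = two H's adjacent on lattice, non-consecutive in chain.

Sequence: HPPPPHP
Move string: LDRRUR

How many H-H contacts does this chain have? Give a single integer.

Answer: 1

Derivation:
Positions: [(0, 0), (-1, 0), (-1, -1), (0, -1), (1, -1), (1, 0), (2, 0)]
H-H contact: residue 0 @(0,0) - residue 5 @(1, 0)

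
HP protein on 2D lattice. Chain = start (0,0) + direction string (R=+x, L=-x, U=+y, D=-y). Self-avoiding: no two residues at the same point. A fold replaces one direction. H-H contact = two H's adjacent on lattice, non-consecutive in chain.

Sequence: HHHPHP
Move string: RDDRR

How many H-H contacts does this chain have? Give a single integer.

Positions: [(0, 0), (1, 0), (1, -1), (1, -2), (2, -2), (3, -2)]
No H-H contacts found.

Answer: 0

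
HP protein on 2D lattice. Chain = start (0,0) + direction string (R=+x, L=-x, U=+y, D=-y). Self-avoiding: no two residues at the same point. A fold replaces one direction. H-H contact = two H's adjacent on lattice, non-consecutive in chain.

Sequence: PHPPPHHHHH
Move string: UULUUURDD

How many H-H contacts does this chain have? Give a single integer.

Positions: [(0, 0), (0, 1), (0, 2), (-1, 2), (-1, 3), (-1, 4), (-1, 5), (0, 5), (0, 4), (0, 3)]
H-H contact: residue 5 @(-1,4) - residue 8 @(0, 4)

Answer: 1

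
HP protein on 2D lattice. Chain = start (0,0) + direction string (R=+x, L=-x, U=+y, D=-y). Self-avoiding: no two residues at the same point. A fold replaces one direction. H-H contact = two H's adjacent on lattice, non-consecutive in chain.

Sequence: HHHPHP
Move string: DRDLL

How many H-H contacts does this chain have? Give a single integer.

Answer: 1

Derivation:
Positions: [(0, 0), (0, -1), (1, -1), (1, -2), (0, -2), (-1, -2)]
H-H contact: residue 1 @(0,-1) - residue 4 @(0, -2)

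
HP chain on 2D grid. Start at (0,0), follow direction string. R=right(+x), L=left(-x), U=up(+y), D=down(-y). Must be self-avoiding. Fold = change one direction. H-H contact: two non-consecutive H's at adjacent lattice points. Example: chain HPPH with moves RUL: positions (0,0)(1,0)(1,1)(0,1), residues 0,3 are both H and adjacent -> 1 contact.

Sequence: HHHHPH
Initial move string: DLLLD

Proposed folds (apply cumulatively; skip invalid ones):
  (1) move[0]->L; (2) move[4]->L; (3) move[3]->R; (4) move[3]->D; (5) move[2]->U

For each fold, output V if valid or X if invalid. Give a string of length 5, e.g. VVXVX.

Answer: VVXVX

Derivation:
Initial: DLLLD -> [(0, 0), (0, -1), (-1, -1), (-2, -1), (-3, -1), (-3, -2)]
Fold 1: move[0]->L => LLLLD VALID
Fold 2: move[4]->L => LLLLL VALID
Fold 3: move[3]->R => LLLRL INVALID (collision), skipped
Fold 4: move[3]->D => LLLDL VALID
Fold 5: move[2]->U => LLUDL INVALID (collision), skipped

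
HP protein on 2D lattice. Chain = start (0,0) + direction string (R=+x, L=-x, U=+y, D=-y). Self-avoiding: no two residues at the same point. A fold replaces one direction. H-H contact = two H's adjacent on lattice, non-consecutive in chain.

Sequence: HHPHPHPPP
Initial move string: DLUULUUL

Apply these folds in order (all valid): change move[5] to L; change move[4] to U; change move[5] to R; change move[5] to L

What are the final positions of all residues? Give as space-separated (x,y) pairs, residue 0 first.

Answer: (0,0) (0,-1) (-1,-1) (-1,0) (-1,1) (-1,2) (-2,2) (-2,3) (-3,3)

Derivation:
Initial moves: DLUULUUL
Fold: move[5]->L => DLUULLUL (positions: [(0, 0), (0, -1), (-1, -1), (-1, 0), (-1, 1), (-2, 1), (-3, 1), (-3, 2), (-4, 2)])
Fold: move[4]->U => DLUUULUL (positions: [(0, 0), (0, -1), (-1, -1), (-1, 0), (-1, 1), (-1, 2), (-2, 2), (-2, 3), (-3, 3)])
Fold: move[5]->R => DLUUURUL (positions: [(0, 0), (0, -1), (-1, -1), (-1, 0), (-1, 1), (-1, 2), (0, 2), (0, 3), (-1, 3)])
Fold: move[5]->L => DLUUULUL (positions: [(0, 0), (0, -1), (-1, -1), (-1, 0), (-1, 1), (-1, 2), (-2, 2), (-2, 3), (-3, 3)])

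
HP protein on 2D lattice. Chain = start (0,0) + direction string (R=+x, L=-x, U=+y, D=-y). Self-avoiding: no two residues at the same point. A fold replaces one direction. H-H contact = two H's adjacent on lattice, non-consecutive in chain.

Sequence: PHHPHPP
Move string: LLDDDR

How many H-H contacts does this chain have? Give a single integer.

Answer: 0

Derivation:
Positions: [(0, 0), (-1, 0), (-2, 0), (-2, -1), (-2, -2), (-2, -3), (-1, -3)]
No H-H contacts found.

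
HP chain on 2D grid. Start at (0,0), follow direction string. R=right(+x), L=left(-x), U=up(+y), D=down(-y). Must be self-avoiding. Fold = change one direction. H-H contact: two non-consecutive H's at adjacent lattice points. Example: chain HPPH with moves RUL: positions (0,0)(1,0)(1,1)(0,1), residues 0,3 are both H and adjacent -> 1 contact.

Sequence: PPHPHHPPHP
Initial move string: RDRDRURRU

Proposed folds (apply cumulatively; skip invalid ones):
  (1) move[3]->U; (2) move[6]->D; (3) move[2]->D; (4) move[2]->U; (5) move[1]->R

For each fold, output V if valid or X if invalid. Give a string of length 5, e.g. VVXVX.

Answer: VXXXV

Derivation:
Initial: RDRDRURRU -> [(0, 0), (1, 0), (1, -1), (2, -1), (2, -2), (3, -2), (3, -1), (4, -1), (5, -1), (5, 0)]
Fold 1: move[3]->U => RDRURURRU VALID
Fold 2: move[6]->D => RDRURUDRU INVALID (collision), skipped
Fold 3: move[2]->D => RDDURURRU INVALID (collision), skipped
Fold 4: move[2]->U => RDUURURRU INVALID (collision), skipped
Fold 5: move[1]->R => RRRURURRU VALID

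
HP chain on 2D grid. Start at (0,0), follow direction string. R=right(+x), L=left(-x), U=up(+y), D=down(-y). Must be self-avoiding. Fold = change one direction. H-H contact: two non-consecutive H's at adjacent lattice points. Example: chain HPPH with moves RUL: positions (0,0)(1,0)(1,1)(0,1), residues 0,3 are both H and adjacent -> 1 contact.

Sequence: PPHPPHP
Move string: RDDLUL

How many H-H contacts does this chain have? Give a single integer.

Answer: 1

Derivation:
Positions: [(0, 0), (1, 0), (1, -1), (1, -2), (0, -2), (0, -1), (-1, -1)]
H-H contact: residue 2 @(1,-1) - residue 5 @(0, -1)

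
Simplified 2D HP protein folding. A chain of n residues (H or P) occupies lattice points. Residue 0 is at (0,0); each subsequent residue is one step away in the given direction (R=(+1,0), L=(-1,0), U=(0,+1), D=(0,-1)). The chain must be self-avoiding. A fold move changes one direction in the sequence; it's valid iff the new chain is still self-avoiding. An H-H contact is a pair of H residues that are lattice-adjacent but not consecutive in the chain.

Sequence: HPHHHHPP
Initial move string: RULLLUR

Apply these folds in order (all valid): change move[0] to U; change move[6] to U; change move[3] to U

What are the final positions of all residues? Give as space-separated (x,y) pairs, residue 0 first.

Initial moves: RULLLUR
Fold: move[0]->U => UULLLUR (positions: [(0, 0), (0, 1), (0, 2), (-1, 2), (-2, 2), (-3, 2), (-3, 3), (-2, 3)])
Fold: move[6]->U => UULLLUU (positions: [(0, 0), (0, 1), (0, 2), (-1, 2), (-2, 2), (-3, 2), (-3, 3), (-3, 4)])
Fold: move[3]->U => UULULUU (positions: [(0, 0), (0, 1), (0, 2), (-1, 2), (-1, 3), (-2, 3), (-2, 4), (-2, 5)])

Answer: (0,0) (0,1) (0,2) (-1,2) (-1,3) (-2,3) (-2,4) (-2,5)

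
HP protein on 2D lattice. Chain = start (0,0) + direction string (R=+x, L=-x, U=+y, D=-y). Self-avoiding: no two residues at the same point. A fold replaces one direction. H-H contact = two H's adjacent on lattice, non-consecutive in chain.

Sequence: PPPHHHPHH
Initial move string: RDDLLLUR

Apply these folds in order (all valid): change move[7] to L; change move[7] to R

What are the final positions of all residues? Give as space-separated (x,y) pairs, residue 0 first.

Initial moves: RDDLLLUR
Fold: move[7]->L => RDDLLLUL (positions: [(0, 0), (1, 0), (1, -1), (1, -2), (0, -2), (-1, -2), (-2, -2), (-2, -1), (-3, -1)])
Fold: move[7]->R => RDDLLLUR (positions: [(0, 0), (1, 0), (1, -1), (1, -2), (0, -2), (-1, -2), (-2, -2), (-2, -1), (-1, -1)])

Answer: (0,0) (1,0) (1,-1) (1,-2) (0,-2) (-1,-2) (-2,-2) (-2,-1) (-1,-1)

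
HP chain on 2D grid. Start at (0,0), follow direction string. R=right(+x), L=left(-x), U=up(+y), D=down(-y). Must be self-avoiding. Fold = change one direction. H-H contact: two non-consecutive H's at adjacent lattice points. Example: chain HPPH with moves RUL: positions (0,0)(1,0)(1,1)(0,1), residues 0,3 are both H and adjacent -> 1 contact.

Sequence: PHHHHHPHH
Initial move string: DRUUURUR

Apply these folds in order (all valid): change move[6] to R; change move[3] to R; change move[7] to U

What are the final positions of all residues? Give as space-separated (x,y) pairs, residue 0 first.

Initial moves: DRUUURUR
Fold: move[6]->R => DRUUURRR (positions: [(0, 0), (0, -1), (1, -1), (1, 0), (1, 1), (1, 2), (2, 2), (3, 2), (4, 2)])
Fold: move[3]->R => DRURURRR (positions: [(0, 0), (0, -1), (1, -1), (1, 0), (2, 0), (2, 1), (3, 1), (4, 1), (5, 1)])
Fold: move[7]->U => DRURURRU (positions: [(0, 0), (0, -1), (1, -1), (1, 0), (2, 0), (2, 1), (3, 1), (4, 1), (4, 2)])

Answer: (0,0) (0,-1) (1,-1) (1,0) (2,0) (2,1) (3,1) (4,1) (4,2)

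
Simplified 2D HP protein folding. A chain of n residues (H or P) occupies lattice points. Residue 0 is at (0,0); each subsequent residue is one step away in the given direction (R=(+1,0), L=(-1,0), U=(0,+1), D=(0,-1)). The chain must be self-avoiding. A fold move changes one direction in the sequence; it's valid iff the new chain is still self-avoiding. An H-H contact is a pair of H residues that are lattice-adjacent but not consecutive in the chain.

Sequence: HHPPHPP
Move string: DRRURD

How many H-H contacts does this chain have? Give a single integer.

Answer: 0

Derivation:
Positions: [(0, 0), (0, -1), (1, -1), (2, -1), (2, 0), (3, 0), (3, -1)]
No H-H contacts found.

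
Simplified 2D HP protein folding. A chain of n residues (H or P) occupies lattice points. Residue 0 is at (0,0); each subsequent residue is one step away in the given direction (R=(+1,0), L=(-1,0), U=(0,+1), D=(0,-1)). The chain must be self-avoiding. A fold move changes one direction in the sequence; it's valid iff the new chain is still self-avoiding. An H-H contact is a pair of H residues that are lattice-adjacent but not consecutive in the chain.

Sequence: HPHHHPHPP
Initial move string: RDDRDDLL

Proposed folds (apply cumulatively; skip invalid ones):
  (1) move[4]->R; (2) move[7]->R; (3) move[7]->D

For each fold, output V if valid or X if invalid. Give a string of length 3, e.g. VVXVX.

Answer: VXV

Derivation:
Initial: RDDRDDLL -> [(0, 0), (1, 0), (1, -1), (1, -2), (2, -2), (2, -3), (2, -4), (1, -4), (0, -4)]
Fold 1: move[4]->R => RDDRRDLL VALID
Fold 2: move[7]->R => RDDRRDLR INVALID (collision), skipped
Fold 3: move[7]->D => RDDRRDLD VALID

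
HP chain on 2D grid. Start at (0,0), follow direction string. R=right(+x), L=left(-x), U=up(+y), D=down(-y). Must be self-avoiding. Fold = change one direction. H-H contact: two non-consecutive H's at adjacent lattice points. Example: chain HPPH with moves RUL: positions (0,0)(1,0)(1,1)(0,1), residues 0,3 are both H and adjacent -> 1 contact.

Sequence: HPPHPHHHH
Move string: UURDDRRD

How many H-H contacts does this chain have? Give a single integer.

Answer: 1

Derivation:
Positions: [(0, 0), (0, 1), (0, 2), (1, 2), (1, 1), (1, 0), (2, 0), (3, 0), (3, -1)]
H-H contact: residue 0 @(0,0) - residue 5 @(1, 0)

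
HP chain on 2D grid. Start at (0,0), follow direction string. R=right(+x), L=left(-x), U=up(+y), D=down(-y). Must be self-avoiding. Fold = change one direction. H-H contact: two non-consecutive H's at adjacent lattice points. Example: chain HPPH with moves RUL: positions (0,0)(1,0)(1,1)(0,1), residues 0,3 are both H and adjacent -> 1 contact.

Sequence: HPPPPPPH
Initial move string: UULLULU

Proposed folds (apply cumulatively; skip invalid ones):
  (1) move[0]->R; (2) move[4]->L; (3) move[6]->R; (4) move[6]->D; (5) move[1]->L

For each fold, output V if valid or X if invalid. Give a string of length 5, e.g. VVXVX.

Initial: UULLULU -> [(0, 0), (0, 1), (0, 2), (-1, 2), (-2, 2), (-2, 3), (-3, 3), (-3, 4)]
Fold 1: move[0]->R => RULLULU VALID
Fold 2: move[4]->L => RULLLLU VALID
Fold 3: move[6]->R => RULLLLR INVALID (collision), skipped
Fold 4: move[6]->D => RULLLLD VALID
Fold 5: move[1]->L => RLLLLLD INVALID (collision), skipped

Answer: VVXVX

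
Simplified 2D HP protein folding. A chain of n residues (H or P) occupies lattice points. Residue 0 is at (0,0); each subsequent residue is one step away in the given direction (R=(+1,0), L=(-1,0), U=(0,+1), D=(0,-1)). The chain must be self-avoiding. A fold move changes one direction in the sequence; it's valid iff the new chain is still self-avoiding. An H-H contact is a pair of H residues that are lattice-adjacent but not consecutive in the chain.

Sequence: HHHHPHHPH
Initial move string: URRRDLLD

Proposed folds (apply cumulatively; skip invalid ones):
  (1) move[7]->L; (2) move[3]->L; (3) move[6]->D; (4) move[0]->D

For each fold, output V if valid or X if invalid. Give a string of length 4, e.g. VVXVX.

Answer: XXVV

Derivation:
Initial: URRRDLLD -> [(0, 0), (0, 1), (1, 1), (2, 1), (3, 1), (3, 0), (2, 0), (1, 0), (1, -1)]
Fold 1: move[7]->L => URRRDLLL INVALID (collision), skipped
Fold 2: move[3]->L => URRLDLLD INVALID (collision), skipped
Fold 3: move[6]->D => URRRDLDD VALID
Fold 4: move[0]->D => DRRRDLDD VALID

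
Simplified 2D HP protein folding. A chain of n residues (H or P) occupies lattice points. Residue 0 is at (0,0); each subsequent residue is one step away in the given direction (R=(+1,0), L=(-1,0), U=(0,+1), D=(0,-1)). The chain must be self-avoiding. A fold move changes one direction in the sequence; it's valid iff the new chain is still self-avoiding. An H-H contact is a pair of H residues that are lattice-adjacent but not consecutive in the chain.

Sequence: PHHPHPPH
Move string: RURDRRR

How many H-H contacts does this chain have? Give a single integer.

Positions: [(0, 0), (1, 0), (1, 1), (2, 1), (2, 0), (3, 0), (4, 0), (5, 0)]
H-H contact: residue 1 @(1,0) - residue 4 @(2, 0)

Answer: 1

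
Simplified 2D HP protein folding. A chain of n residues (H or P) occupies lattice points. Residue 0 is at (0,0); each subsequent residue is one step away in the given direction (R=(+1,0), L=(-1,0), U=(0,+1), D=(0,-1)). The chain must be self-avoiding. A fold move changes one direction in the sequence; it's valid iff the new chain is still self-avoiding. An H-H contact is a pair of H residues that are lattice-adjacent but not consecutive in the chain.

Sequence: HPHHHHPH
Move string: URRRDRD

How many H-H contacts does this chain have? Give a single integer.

Answer: 0

Derivation:
Positions: [(0, 0), (0, 1), (1, 1), (2, 1), (3, 1), (3, 0), (4, 0), (4, -1)]
No H-H contacts found.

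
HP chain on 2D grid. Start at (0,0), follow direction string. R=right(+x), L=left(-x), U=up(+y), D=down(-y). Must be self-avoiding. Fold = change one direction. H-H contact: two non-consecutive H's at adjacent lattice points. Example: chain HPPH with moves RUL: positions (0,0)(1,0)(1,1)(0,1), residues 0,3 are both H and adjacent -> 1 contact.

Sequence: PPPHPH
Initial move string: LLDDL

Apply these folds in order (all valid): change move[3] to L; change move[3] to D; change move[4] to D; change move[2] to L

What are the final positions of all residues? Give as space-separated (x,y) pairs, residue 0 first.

Answer: (0,0) (-1,0) (-2,0) (-3,0) (-3,-1) (-3,-2)

Derivation:
Initial moves: LLDDL
Fold: move[3]->L => LLDLL (positions: [(0, 0), (-1, 0), (-2, 0), (-2, -1), (-3, -1), (-4, -1)])
Fold: move[3]->D => LLDDL (positions: [(0, 0), (-1, 0), (-2, 0), (-2, -1), (-2, -2), (-3, -2)])
Fold: move[4]->D => LLDDD (positions: [(0, 0), (-1, 0), (-2, 0), (-2, -1), (-2, -2), (-2, -3)])
Fold: move[2]->L => LLLDD (positions: [(0, 0), (-1, 0), (-2, 0), (-3, 0), (-3, -1), (-3, -2)])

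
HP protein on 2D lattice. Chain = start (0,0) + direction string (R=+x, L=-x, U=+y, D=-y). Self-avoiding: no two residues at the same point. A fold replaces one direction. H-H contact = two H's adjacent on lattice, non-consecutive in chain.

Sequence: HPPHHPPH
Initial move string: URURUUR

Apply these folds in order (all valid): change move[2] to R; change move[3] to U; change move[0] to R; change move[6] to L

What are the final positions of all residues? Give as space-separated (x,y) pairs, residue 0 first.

Answer: (0,0) (1,0) (2,0) (3,0) (3,1) (3,2) (3,3) (2,3)

Derivation:
Initial moves: URURUUR
Fold: move[2]->R => URRRUUR (positions: [(0, 0), (0, 1), (1, 1), (2, 1), (3, 1), (3, 2), (3, 3), (4, 3)])
Fold: move[3]->U => URRUUUR (positions: [(0, 0), (0, 1), (1, 1), (2, 1), (2, 2), (2, 3), (2, 4), (3, 4)])
Fold: move[0]->R => RRRUUUR (positions: [(0, 0), (1, 0), (2, 0), (3, 0), (3, 1), (3, 2), (3, 3), (4, 3)])
Fold: move[6]->L => RRRUUUL (positions: [(0, 0), (1, 0), (2, 0), (3, 0), (3, 1), (3, 2), (3, 3), (2, 3)])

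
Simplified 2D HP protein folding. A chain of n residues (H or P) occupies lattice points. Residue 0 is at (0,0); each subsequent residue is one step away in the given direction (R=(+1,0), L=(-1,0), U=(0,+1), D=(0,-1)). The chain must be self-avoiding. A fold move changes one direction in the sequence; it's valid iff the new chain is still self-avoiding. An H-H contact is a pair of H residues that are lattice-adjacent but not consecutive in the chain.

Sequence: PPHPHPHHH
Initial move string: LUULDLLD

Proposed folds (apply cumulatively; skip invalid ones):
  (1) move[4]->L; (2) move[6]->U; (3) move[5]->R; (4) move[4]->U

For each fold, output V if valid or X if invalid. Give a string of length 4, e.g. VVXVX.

Answer: VXXV

Derivation:
Initial: LUULDLLD -> [(0, 0), (-1, 0), (-1, 1), (-1, 2), (-2, 2), (-2, 1), (-3, 1), (-4, 1), (-4, 0)]
Fold 1: move[4]->L => LUULLLLD VALID
Fold 2: move[6]->U => LUULLLUD INVALID (collision), skipped
Fold 3: move[5]->R => LUULLRLD INVALID (collision), skipped
Fold 4: move[4]->U => LUULULLD VALID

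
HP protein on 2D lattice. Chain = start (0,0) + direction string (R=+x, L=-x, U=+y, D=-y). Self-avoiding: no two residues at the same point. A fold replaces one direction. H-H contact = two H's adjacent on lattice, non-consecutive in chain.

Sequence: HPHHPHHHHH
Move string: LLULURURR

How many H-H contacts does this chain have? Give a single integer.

Positions: [(0, 0), (-1, 0), (-2, 0), (-2, 1), (-3, 1), (-3, 2), (-2, 2), (-2, 3), (-1, 3), (0, 3)]
H-H contact: residue 3 @(-2,1) - residue 6 @(-2, 2)

Answer: 1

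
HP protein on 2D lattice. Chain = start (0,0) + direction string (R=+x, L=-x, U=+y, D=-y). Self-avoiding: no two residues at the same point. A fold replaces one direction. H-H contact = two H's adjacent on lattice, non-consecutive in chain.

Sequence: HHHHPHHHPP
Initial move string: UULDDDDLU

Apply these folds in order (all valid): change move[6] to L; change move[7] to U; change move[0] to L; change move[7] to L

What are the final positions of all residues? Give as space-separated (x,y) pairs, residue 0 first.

Answer: (0,0) (-1,0) (-1,1) (-2,1) (-2,0) (-2,-1) (-2,-2) (-3,-2) (-4,-2) (-4,-1)

Derivation:
Initial moves: UULDDDDLU
Fold: move[6]->L => UULDDDLLU (positions: [(0, 0), (0, 1), (0, 2), (-1, 2), (-1, 1), (-1, 0), (-1, -1), (-2, -1), (-3, -1), (-3, 0)])
Fold: move[7]->U => UULDDDLUU (positions: [(0, 0), (0, 1), (0, 2), (-1, 2), (-1, 1), (-1, 0), (-1, -1), (-2, -1), (-2, 0), (-2, 1)])
Fold: move[0]->L => LULDDDLUU (positions: [(0, 0), (-1, 0), (-1, 1), (-2, 1), (-2, 0), (-2, -1), (-2, -2), (-3, -2), (-3, -1), (-3, 0)])
Fold: move[7]->L => LULDDDLLU (positions: [(0, 0), (-1, 0), (-1, 1), (-2, 1), (-2, 0), (-2, -1), (-2, -2), (-3, -2), (-4, -2), (-4, -1)])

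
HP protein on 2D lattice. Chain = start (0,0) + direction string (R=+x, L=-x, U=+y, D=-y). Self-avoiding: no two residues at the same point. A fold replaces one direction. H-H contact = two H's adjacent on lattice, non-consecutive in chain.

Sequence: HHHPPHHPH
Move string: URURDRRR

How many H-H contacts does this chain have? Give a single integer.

Answer: 1

Derivation:
Positions: [(0, 0), (0, 1), (1, 1), (1, 2), (2, 2), (2, 1), (3, 1), (4, 1), (5, 1)]
H-H contact: residue 2 @(1,1) - residue 5 @(2, 1)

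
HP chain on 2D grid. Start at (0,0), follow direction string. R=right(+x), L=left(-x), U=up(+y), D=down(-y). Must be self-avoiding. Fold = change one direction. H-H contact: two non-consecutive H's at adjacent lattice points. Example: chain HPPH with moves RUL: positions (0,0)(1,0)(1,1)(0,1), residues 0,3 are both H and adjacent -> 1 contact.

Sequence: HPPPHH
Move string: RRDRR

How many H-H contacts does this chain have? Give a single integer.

Positions: [(0, 0), (1, 0), (2, 0), (2, -1), (3, -1), (4, -1)]
No H-H contacts found.

Answer: 0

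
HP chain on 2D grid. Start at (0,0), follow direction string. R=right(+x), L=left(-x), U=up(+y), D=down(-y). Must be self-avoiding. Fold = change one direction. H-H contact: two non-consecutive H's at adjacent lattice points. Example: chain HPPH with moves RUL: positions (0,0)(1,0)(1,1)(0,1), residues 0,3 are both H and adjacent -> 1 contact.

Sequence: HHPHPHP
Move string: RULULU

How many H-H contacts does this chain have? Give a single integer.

Positions: [(0, 0), (1, 0), (1, 1), (0, 1), (0, 2), (-1, 2), (-1, 3)]
H-H contact: residue 0 @(0,0) - residue 3 @(0, 1)

Answer: 1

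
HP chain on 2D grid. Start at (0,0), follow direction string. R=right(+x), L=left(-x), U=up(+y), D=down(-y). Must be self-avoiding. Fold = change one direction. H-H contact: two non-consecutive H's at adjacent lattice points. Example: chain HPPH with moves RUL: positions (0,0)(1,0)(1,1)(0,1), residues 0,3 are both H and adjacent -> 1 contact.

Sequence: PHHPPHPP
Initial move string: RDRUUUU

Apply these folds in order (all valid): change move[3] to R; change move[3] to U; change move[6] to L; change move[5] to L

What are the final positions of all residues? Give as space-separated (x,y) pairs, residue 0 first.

Initial moves: RDRUUUU
Fold: move[3]->R => RDRRUUU (positions: [(0, 0), (1, 0), (1, -1), (2, -1), (3, -1), (3, 0), (3, 1), (3, 2)])
Fold: move[3]->U => RDRUUUU (positions: [(0, 0), (1, 0), (1, -1), (2, -1), (2, 0), (2, 1), (2, 2), (2, 3)])
Fold: move[6]->L => RDRUUUL (positions: [(0, 0), (1, 0), (1, -1), (2, -1), (2, 0), (2, 1), (2, 2), (1, 2)])
Fold: move[5]->L => RDRUULL (positions: [(0, 0), (1, 0), (1, -1), (2, -1), (2, 0), (2, 1), (1, 1), (0, 1)])

Answer: (0,0) (1,0) (1,-1) (2,-1) (2,0) (2,1) (1,1) (0,1)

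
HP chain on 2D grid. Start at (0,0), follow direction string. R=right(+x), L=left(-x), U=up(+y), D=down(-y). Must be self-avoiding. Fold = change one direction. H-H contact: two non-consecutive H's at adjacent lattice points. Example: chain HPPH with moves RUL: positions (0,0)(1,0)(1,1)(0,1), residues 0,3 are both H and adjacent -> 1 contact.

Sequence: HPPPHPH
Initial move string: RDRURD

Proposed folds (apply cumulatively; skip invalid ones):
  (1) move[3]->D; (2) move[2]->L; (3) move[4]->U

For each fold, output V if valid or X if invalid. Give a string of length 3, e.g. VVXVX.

Answer: VVX

Derivation:
Initial: RDRURD -> [(0, 0), (1, 0), (1, -1), (2, -1), (2, 0), (3, 0), (3, -1)]
Fold 1: move[3]->D => RDRDRD VALID
Fold 2: move[2]->L => RDLDRD VALID
Fold 3: move[4]->U => RDLDUD INVALID (collision), skipped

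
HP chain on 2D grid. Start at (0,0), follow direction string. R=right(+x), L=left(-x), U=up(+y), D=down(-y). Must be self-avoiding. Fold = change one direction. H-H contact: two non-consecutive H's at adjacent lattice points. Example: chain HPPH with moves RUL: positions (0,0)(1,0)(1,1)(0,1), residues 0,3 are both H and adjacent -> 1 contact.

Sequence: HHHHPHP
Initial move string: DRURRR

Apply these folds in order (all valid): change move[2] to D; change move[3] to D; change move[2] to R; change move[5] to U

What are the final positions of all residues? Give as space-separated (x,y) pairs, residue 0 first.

Answer: (0,0) (0,-1) (1,-1) (2,-1) (2,-2) (3,-2) (3,-1)

Derivation:
Initial moves: DRURRR
Fold: move[2]->D => DRDRRR (positions: [(0, 0), (0, -1), (1, -1), (1, -2), (2, -2), (3, -2), (4, -2)])
Fold: move[3]->D => DRDDRR (positions: [(0, 0), (0, -1), (1, -1), (1, -2), (1, -3), (2, -3), (3, -3)])
Fold: move[2]->R => DRRDRR (positions: [(0, 0), (0, -1), (1, -1), (2, -1), (2, -2), (3, -2), (4, -2)])
Fold: move[5]->U => DRRDRU (positions: [(0, 0), (0, -1), (1, -1), (2, -1), (2, -2), (3, -2), (3, -1)])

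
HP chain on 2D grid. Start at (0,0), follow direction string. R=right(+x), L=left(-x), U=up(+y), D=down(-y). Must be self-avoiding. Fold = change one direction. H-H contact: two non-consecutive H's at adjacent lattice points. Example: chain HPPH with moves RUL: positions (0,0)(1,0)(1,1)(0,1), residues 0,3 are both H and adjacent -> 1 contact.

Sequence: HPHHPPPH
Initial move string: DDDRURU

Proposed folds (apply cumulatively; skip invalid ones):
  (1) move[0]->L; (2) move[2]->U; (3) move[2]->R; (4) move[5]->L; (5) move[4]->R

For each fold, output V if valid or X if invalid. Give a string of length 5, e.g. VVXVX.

Answer: VXVXV

Derivation:
Initial: DDDRURU -> [(0, 0), (0, -1), (0, -2), (0, -3), (1, -3), (1, -2), (2, -2), (2, -1)]
Fold 1: move[0]->L => LDDRURU VALID
Fold 2: move[2]->U => LDURURU INVALID (collision), skipped
Fold 3: move[2]->R => LDRRURU VALID
Fold 4: move[5]->L => LDRRULU INVALID (collision), skipped
Fold 5: move[4]->R => LDRRRRU VALID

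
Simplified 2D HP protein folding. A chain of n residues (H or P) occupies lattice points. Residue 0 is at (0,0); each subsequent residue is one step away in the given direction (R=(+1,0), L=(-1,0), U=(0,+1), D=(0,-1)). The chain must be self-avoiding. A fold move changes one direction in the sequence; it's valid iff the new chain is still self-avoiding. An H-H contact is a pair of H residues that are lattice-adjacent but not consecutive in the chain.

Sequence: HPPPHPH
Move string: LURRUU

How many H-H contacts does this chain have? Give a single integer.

Answer: 0

Derivation:
Positions: [(0, 0), (-1, 0), (-1, 1), (0, 1), (1, 1), (1, 2), (1, 3)]
No H-H contacts found.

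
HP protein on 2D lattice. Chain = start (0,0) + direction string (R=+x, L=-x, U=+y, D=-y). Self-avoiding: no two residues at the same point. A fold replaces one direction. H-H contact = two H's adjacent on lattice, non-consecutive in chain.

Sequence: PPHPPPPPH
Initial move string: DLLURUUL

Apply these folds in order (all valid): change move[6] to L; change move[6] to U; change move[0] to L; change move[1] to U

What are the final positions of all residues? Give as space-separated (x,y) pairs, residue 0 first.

Answer: (0,0) (-1,0) (-1,1) (-2,1) (-2,2) (-1,2) (-1,3) (-1,4) (-2,4)

Derivation:
Initial moves: DLLURUUL
Fold: move[6]->L => DLLURULL (positions: [(0, 0), (0, -1), (-1, -1), (-2, -1), (-2, 0), (-1, 0), (-1, 1), (-2, 1), (-3, 1)])
Fold: move[6]->U => DLLURUUL (positions: [(0, 0), (0, -1), (-1, -1), (-2, -1), (-2, 0), (-1, 0), (-1, 1), (-1, 2), (-2, 2)])
Fold: move[0]->L => LLLURUUL (positions: [(0, 0), (-1, 0), (-2, 0), (-3, 0), (-3, 1), (-2, 1), (-2, 2), (-2, 3), (-3, 3)])
Fold: move[1]->U => LULURUUL (positions: [(0, 0), (-1, 0), (-1, 1), (-2, 1), (-2, 2), (-1, 2), (-1, 3), (-1, 4), (-2, 4)])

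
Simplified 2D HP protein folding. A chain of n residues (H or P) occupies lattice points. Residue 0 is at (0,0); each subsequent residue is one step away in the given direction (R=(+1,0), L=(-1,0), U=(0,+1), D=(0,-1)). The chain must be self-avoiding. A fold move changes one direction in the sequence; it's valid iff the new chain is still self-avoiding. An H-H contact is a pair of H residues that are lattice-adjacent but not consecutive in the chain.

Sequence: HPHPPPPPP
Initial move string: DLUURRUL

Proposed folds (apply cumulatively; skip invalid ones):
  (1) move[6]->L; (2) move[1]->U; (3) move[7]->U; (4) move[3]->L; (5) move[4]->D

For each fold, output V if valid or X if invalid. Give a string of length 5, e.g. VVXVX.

Initial: DLUURRUL -> [(0, 0), (0, -1), (-1, -1), (-1, 0), (-1, 1), (0, 1), (1, 1), (1, 2), (0, 2)]
Fold 1: move[6]->L => DLUURRLL INVALID (collision), skipped
Fold 2: move[1]->U => DUUURRUL INVALID (collision), skipped
Fold 3: move[7]->U => DLUURRUU VALID
Fold 4: move[3]->L => DLULRRUU INVALID (collision), skipped
Fold 5: move[4]->D => DLUUDRUU INVALID (collision), skipped

Answer: XXVXX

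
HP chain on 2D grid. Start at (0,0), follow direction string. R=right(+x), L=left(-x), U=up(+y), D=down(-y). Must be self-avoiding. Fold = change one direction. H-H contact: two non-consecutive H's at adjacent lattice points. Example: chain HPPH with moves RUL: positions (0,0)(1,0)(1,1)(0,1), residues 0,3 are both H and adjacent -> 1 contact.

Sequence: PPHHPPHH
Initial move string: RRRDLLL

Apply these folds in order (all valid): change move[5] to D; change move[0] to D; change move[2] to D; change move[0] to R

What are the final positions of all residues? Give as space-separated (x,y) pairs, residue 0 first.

Initial moves: RRRDLLL
Fold: move[5]->D => RRRDLDL (positions: [(0, 0), (1, 0), (2, 0), (3, 0), (3, -1), (2, -1), (2, -2), (1, -2)])
Fold: move[0]->D => DRRDLDL (positions: [(0, 0), (0, -1), (1, -1), (2, -1), (2, -2), (1, -2), (1, -3), (0, -3)])
Fold: move[2]->D => DRDDLDL (positions: [(0, 0), (0, -1), (1, -1), (1, -2), (1, -3), (0, -3), (0, -4), (-1, -4)])
Fold: move[0]->R => RRDDLDL (positions: [(0, 0), (1, 0), (2, 0), (2, -1), (2, -2), (1, -2), (1, -3), (0, -3)])

Answer: (0,0) (1,0) (2,0) (2,-1) (2,-2) (1,-2) (1,-3) (0,-3)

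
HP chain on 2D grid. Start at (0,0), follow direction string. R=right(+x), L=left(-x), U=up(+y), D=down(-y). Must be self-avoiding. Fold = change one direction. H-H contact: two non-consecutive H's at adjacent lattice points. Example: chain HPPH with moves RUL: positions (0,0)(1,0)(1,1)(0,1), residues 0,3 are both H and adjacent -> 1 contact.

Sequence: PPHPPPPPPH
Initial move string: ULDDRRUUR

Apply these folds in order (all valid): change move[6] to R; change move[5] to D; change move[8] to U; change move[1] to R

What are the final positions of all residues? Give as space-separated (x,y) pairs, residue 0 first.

Answer: (0,0) (0,1) (1,1) (1,0) (1,-1) (2,-1) (2,-2) (3,-2) (3,-1) (3,0)

Derivation:
Initial moves: ULDDRRUUR
Fold: move[6]->R => ULDDRRRUR (positions: [(0, 0), (0, 1), (-1, 1), (-1, 0), (-1, -1), (0, -1), (1, -1), (2, -1), (2, 0), (3, 0)])
Fold: move[5]->D => ULDDRDRUR (positions: [(0, 0), (0, 1), (-1, 1), (-1, 0), (-1, -1), (0, -1), (0, -2), (1, -2), (1, -1), (2, -1)])
Fold: move[8]->U => ULDDRDRUU (positions: [(0, 0), (0, 1), (-1, 1), (-1, 0), (-1, -1), (0, -1), (0, -2), (1, -2), (1, -1), (1, 0)])
Fold: move[1]->R => URDDRDRUU (positions: [(0, 0), (0, 1), (1, 1), (1, 0), (1, -1), (2, -1), (2, -2), (3, -2), (3, -1), (3, 0)])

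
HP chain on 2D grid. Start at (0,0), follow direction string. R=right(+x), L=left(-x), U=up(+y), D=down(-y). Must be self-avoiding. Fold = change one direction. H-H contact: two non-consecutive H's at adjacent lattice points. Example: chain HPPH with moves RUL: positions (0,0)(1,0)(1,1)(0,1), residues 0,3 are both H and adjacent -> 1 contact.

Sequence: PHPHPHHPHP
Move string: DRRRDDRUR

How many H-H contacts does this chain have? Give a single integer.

Positions: [(0, 0), (0, -1), (1, -1), (2, -1), (3, -1), (3, -2), (3, -3), (4, -3), (4, -2), (5, -2)]
H-H contact: residue 5 @(3,-2) - residue 8 @(4, -2)

Answer: 1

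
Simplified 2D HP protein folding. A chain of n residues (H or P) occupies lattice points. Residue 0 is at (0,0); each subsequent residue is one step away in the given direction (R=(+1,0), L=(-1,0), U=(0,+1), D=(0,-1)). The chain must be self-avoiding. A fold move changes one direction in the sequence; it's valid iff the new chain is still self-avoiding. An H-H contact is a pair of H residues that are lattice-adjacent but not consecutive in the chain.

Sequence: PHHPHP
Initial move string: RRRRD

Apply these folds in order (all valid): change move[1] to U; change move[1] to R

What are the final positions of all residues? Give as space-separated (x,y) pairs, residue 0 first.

Answer: (0,0) (1,0) (2,0) (3,0) (4,0) (4,-1)

Derivation:
Initial moves: RRRRD
Fold: move[1]->U => RURRD (positions: [(0, 0), (1, 0), (1, 1), (2, 1), (3, 1), (3, 0)])
Fold: move[1]->R => RRRRD (positions: [(0, 0), (1, 0), (2, 0), (3, 0), (4, 0), (4, -1)])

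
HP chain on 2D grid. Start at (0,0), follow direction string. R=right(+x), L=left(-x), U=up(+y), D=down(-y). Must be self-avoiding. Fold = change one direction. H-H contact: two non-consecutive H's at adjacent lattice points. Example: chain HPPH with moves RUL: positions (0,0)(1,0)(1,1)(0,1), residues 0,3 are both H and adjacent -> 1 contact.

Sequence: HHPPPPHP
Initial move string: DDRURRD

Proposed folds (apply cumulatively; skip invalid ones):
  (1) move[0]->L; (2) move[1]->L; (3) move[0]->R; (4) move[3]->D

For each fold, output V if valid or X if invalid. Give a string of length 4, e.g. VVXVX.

Initial: DDRURRD -> [(0, 0), (0, -1), (0, -2), (1, -2), (1, -1), (2, -1), (3, -1), (3, -2)]
Fold 1: move[0]->L => LDRURRD INVALID (collision), skipped
Fold 2: move[1]->L => DLRURRD INVALID (collision), skipped
Fold 3: move[0]->R => RDRURRD VALID
Fold 4: move[3]->D => RDRDRRD VALID

Answer: XXVV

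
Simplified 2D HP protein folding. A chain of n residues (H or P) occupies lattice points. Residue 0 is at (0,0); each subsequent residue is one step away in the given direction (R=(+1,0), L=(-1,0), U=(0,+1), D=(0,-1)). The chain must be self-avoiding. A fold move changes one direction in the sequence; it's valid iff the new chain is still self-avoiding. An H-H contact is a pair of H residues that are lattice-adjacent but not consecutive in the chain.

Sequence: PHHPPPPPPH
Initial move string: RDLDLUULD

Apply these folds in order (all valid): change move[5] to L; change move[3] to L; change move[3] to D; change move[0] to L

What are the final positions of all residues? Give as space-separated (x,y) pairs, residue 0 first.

Answer: (0,0) (-1,0) (-1,-1) (-2,-1) (-2,-2) (-3,-2) (-4,-2) (-4,-1) (-5,-1) (-5,-2)

Derivation:
Initial moves: RDLDLUULD
Fold: move[5]->L => RDLDLLULD (positions: [(0, 0), (1, 0), (1, -1), (0, -1), (0, -2), (-1, -2), (-2, -2), (-2, -1), (-3, -1), (-3, -2)])
Fold: move[3]->L => RDLLLLULD (positions: [(0, 0), (1, 0), (1, -1), (0, -1), (-1, -1), (-2, -1), (-3, -1), (-3, 0), (-4, 0), (-4, -1)])
Fold: move[3]->D => RDLDLLULD (positions: [(0, 0), (1, 0), (1, -1), (0, -1), (0, -2), (-1, -2), (-2, -2), (-2, -1), (-3, -1), (-3, -2)])
Fold: move[0]->L => LDLDLLULD (positions: [(0, 0), (-1, 0), (-1, -1), (-2, -1), (-2, -2), (-3, -2), (-4, -2), (-4, -1), (-5, -1), (-5, -2)])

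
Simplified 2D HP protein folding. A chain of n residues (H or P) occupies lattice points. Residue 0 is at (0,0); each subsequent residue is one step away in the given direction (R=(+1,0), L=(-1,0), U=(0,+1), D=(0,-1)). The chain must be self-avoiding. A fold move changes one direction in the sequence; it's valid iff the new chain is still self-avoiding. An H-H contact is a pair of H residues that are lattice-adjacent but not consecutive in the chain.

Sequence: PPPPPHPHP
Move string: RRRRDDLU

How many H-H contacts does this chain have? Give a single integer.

Answer: 0

Derivation:
Positions: [(0, 0), (1, 0), (2, 0), (3, 0), (4, 0), (4, -1), (4, -2), (3, -2), (3, -1)]
No H-H contacts found.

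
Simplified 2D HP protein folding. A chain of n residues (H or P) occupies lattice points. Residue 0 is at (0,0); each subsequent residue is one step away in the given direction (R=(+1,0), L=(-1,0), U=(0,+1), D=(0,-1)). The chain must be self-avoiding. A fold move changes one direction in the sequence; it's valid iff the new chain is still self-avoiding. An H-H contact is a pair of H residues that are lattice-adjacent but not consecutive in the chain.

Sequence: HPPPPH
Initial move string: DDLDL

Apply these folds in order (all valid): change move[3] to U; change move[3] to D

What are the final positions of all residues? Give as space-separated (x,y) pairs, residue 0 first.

Answer: (0,0) (0,-1) (0,-2) (-1,-2) (-1,-3) (-2,-3)

Derivation:
Initial moves: DDLDL
Fold: move[3]->U => DDLUL (positions: [(0, 0), (0, -1), (0, -2), (-1, -2), (-1, -1), (-2, -1)])
Fold: move[3]->D => DDLDL (positions: [(0, 0), (0, -1), (0, -2), (-1, -2), (-1, -3), (-2, -3)])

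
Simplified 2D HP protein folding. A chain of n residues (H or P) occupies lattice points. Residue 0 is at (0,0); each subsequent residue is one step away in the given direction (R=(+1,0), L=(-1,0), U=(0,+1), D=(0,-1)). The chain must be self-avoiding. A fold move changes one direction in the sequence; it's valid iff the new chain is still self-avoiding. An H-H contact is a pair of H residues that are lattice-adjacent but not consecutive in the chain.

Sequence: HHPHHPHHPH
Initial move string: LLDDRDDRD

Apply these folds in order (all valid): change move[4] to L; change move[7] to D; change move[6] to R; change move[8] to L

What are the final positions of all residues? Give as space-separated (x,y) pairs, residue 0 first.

Answer: (0,0) (-1,0) (-2,0) (-2,-1) (-2,-2) (-3,-2) (-3,-3) (-2,-3) (-2,-4) (-3,-4)

Derivation:
Initial moves: LLDDRDDRD
Fold: move[4]->L => LLDDLDDRD (positions: [(0, 0), (-1, 0), (-2, 0), (-2, -1), (-2, -2), (-3, -2), (-3, -3), (-3, -4), (-2, -4), (-2, -5)])
Fold: move[7]->D => LLDDLDDDD (positions: [(0, 0), (-1, 0), (-2, 0), (-2, -1), (-2, -2), (-3, -2), (-3, -3), (-3, -4), (-3, -5), (-3, -6)])
Fold: move[6]->R => LLDDLDRDD (positions: [(0, 0), (-1, 0), (-2, 0), (-2, -1), (-2, -2), (-3, -2), (-3, -3), (-2, -3), (-2, -4), (-2, -5)])
Fold: move[8]->L => LLDDLDRDL (positions: [(0, 0), (-1, 0), (-2, 0), (-2, -1), (-2, -2), (-3, -2), (-3, -3), (-2, -3), (-2, -4), (-3, -4)])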